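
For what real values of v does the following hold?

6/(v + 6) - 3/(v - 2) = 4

Multiply both sides by (v + 6)(v - 2):
6(v - 2) - 3(v + 6) = 4(v + 6)(v - 2).
Expand and collect terms: 4v² + 13v - 18 = 0.
By the quadratic formula, v = (-13 ± √457) / 8, so v ≈ 1.0472 or v ≈ -4.2972.
Neither value makes a denominator zero (v ≠ -6, v ≠ 2), so both are valid.

v = -4.2972 or v = 1.0472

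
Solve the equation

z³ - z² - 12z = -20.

z = -3.7016 or z = 2 or z = 2.7016

Rearrange: z³ - z² - 12z + 20 = 0.
Possible rational roots are divisors of 20. Testing z = 2 gives 0, so (z - 2) is a factor.
Divide: z³ - z² - 12z + 20 = (z - 2)(z² + z - 10).
Apply the quadratic formula to z² + z - 10 = 0: z = (-1 ± √41)/2, i.e. z ≈ 2.7016 or z ≈ -3.7016.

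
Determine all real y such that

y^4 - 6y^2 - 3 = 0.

y = -2.5425 or y = 2.5425

Let u = y^2. The equation becomes u^2 - 6u - 3 = 0.
By the quadratic formula, u = 3 + 2*sqrt(3) or u = 3 - 2*sqrt(3).
y^2 = 3 + 2*sqrt(3) gives y = +/-sqrt(3 + 2*sqrt(3)) ~= +/-2.5425.
y^2 = 3 - 2*sqrt(3) < 0 has no real solution.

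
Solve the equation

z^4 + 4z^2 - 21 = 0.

Let u = z^2. The equation becomes u^2 + 4u - 21 = 0.
Factor: (u - 3)(u + 7) = 0, so u = 3 or u = -7.
z^2 = 3 gives z = +/-sqrt(3) ~= +/-1.7321.
z^2 = -7 < 0 has no real solution.

z = -1.7321 or z = 1.7321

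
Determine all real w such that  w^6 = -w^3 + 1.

Let u = w^3. The equation becomes u^2 + u - 1 = 0.
By the quadratic formula, u = -1/2 + sqrt(5)/2 or u = -sqrt(5)/2 - 1/2.
w^3 = -1/2 + sqrt(5)/2 gives w = (-1/2 + sqrt(5)/2)^(1/3) ~= 0.8518.
w^3 = -sqrt(5)/2 - 1/2 gives w = -(1/2 + sqrt(5)/2)^(1/3) ~= -1.174.

w = -1.174 or w = 0.8518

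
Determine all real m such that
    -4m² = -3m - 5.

m = -0.8042 or m = 1.5542

Rearrange to standard form: -4m² + 3m + 5 = 0.
Discriminant: (3)² − 4·(-4)·5 = 89.
Quadratic formula: m = (-3 ± √89) / (-8).
So m = 3/8 - √(89)/8 ≈ -0.8042 or m = 3/8 + √(89)/8 ≈ 1.5542.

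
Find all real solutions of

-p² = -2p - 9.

p = -2.1623 or p = 4.1623

Rearrange to standard form: -p² + 2p + 9 = 0.
Discriminant: (2)² − 4·(-1)·9 = 40.
Quadratic formula: p = (-2 ± √40) / (-2).
So p = 1 - √(10) ≈ -2.1623 or p = 1 + √(10) ≈ 4.1623.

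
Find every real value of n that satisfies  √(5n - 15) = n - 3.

n = 3 or n = 8

Square both sides: 5n - 15 = (n - 3)².
Expand and rearrange: n² - 11n + 24 = 0.
Solving gives n = 8 or n = 3.
Check each candidate in the original equation:
  n = 8: √(25) = 5, while n - 3 = 5 — valid.
  n = 3: √(0) = 0, while n - 3 = 0 — valid.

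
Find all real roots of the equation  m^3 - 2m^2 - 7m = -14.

Rearrange: m^3 - 2m^2 - 7m + 14 = 0.
Possible rational roots are divisors of 14. Testing m = 2 gives 0, so (m - 2) is a factor.
Divide: m^3 - 2m^2 - 7m + 14 = (m - 2)(m^2 - 7).
Apply the quadratic formula to m^2 - 7 = 0: m = (0 +/- sqrt(28))/2, i.e. m ~= 2.6458 or m ~= -2.6458.

m = -2.6458 or m = 2 or m = 2.6458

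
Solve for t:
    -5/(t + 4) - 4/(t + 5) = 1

t = -13.4721 or t = -4.5279

Multiply both sides by (t + 4)(t + 5):
-5(t + 5) - 4(t + 4) = (t + 4)(t + 5).
Expand and collect terms: t² + 18t + 61 = 0.
By the quadratic formula, t = (-18 ± √80) / 2, so t ≈ -4.5279 or t ≈ -13.4721.
Neither value makes a denominator zero (t ≠ -4, t ≠ -5), so both are valid.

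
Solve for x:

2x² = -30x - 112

x = -8 or x = -7

Bring every term to one side: 2x² + 30x + 112 = 0.
Factor: 2(x + 7)(x + 8) = 0.
So x = -7 or x = -8.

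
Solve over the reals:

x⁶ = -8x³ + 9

Let u = x³. The equation becomes u² + 8u - 9 = 0.
Factor: (u - 1)(u + 9) = 0, so u = 1 or u = -9.
x³ = 1 gives x = 1.
x³ = -9 gives x = -∛(9) ≈ -2.0801.

x = -2.0801 or x = 1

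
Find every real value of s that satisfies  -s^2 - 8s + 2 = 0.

s = -8.2426 or s = 0.2426

Discriminant: (-8)^2 - 4*(-1)*2 = 72.
Quadratic formula: s = (8 +/- sqrt(72)) / (-2).
So s = -3*sqrt(2) - 4 ~= -8.2426 or s = -4 + 3*sqrt(2) ~= 0.2426.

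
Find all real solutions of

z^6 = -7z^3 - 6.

z = -1.8171 or z = -1

Let u = z^3. The equation becomes u^2 + 7u + 6 = 0.
Factor: (u + 6)(u + 1) = 0, so u = -6 or u = -1.
z^3 = -6 gives z = -(6)^(1/3) ~= -1.8171.
z^3 = -1 gives z = -1.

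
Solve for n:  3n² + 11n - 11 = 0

Discriminant: (11)² − 4·3·(-11) = 253.
Quadratic formula: n = (-11 ± √253) / 6.
So n = -11/6 + √(253)/6 ≈ 0.8177 or n = -√(253)/6 - 11/6 ≈ -4.4843.

n = -4.4843 or n = 0.8177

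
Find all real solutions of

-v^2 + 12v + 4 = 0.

Discriminant: (12)^2 - 4*(-1)*4 = 160.
Quadratic formula: v = (-12 +/- sqrt(160)) / (-2).
So v = 6 - 2*sqrt(10) ~= -0.3246 or v = 6 + 2*sqrt(10) ~= 12.3246.

v = -0.3246 or v = 12.3246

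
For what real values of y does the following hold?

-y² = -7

Rearrange to standard form: -y² + 7 = 0.
Discriminant: (0)² − 4·(-1)·7 = 28.
Quadratic formula: y = (0 ± √28) / (-2).
So y = -√(7) ≈ -2.6458 or y = √(7) ≈ 2.6458.

y = -2.6458 or y = 2.6458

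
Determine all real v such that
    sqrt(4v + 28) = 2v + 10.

Square both sides: 4v + 28 = (2v + 10)^2.
Expand and rearrange: 4v^2 + 36v + 72 = 0.
Solving gives v = -3 or v = -6.
Check each candidate in the original equation:
  v = -3: sqrt(16) = 4, while 2v + 10 = 4 — valid.
  v = -6: sqrt(4) = 2, while 2v + 10 = -2 — extraneous.

v = -3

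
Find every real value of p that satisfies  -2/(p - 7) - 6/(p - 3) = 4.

p = 1.3542 or p = 6.6458

Multiply both sides by (p - 7)(p - 3):
-2(p - 3) - 6(p - 7) = 4(p - 7)(p - 3).
Expand and collect terms: 4p² - 32p + 36 = 0.
By the quadratic formula, p = (32 ± √448) / 8, so p ≈ 6.6458 or p ≈ 1.3542.
Neither value makes a denominator zero (p ≠ 7, p ≠ 3), so both are valid.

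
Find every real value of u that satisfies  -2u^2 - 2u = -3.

u = -1.8229 or u = 0.8229

Rearrange to standard form: -2u^2 - 2u + 3 = 0.
Discriminant: (-2)^2 - 4*(-2)*3 = 28.
Quadratic formula: u = (2 +/- sqrt(28)) / (-4).
So u = -sqrt(7)/2 - 1/2 ~= -1.8229 or u = -1/2 + sqrt(7)/2 ~= 0.8229.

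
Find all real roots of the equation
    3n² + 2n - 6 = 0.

Discriminant: (2)² − 4·3·(-6) = 76.
Quadratic formula: n = (-2 ± √76) / 6.
So n = -1/3 + √(19)/3 ≈ 1.1196 or n = -√(19)/3 - 1/3 ≈ -1.7863.

n = -1.7863 or n = 1.1196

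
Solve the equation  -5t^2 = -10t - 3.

t = -0.2649 or t = 2.2649

Rearrange to standard form: -5t^2 + 10t + 3 = 0.
Discriminant: (10)^2 - 4*(-5)*3 = 160.
Quadratic formula: t = (-10 +/- sqrt(160)) / (-10).
So t = 1 - 2*sqrt(10)/5 ~= -0.2649 or t = 1 + 2*sqrt(10)/5 ~= 2.2649.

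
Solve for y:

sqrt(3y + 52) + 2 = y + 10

y = -1

Isolate the radical: sqrt(3y + 52) = y + 8.
Square both sides: 3y + 52 = (y + 8)^2.
Expand and rearrange: y^2 + 13y + 12 = 0.
Solving gives y = -1 or y = -12.
Check each candidate in the original equation:
  y = -1: sqrt(49) = 7, while y + 8 = 7 — valid.
  y = -12: sqrt(16) = 4, while y + 8 = -4 — extraneous.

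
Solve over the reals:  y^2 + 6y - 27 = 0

y = -9 or y = 3

Factor: (y - 3)(y + 9) = 0.
So y = 3 or y = -9.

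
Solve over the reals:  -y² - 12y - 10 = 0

y = -11.099 or y = -0.901

Discriminant: (-12)² − 4·(-1)·(-10) = 104.
Quadratic formula: y = (12 ± √104) / (-2).
So y = -6 - √(26) ≈ -11.099 or y = -6 + √(26) ≈ -0.901.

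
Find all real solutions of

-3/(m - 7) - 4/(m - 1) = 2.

Multiply both sides by (m - 7)(m - 1):
-3(m - 1) - 4(m - 7) = 2(m - 7)(m - 1).
Expand and collect terms: 2m² - 9m - 17 = 0.
By the quadratic formula, m = (9 ± √217) / 4, so m ≈ 5.9327 or m ≈ -1.4327.
Neither value makes a denominator zero (m ≠ 7, m ≠ 1), so both are valid.

m = -1.4327 or m = 5.9327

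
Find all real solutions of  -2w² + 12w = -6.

Rearrange to standard form: -2w² + 12w + 6 = 0.
Discriminant: (12)² − 4·(-2)·6 = 192.
Quadratic formula: w = (-12 ± √192) / (-4).
So w = 3 - 2·√(3) ≈ -0.4641 or w = 3 + 2·√(3) ≈ 6.4641.

w = -0.4641 or w = 6.4641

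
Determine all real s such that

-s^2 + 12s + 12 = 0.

Discriminant: (12)^2 - 4*(-1)*12 = 192.
Quadratic formula: s = (-12 +/- sqrt(192)) / (-2).
So s = 6 - 4*sqrt(3) ~= -0.9282 or s = 6 + 4*sqrt(3) ~= 12.9282.

s = -0.9282 or s = 12.9282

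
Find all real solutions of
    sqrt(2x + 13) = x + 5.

Square both sides: 2x + 13 = (x + 5)^2.
Expand and rearrange: x^2 + 8x + 12 = 0.
Solving gives x = -2 or x = -6.
Check each candidate in the original equation:
  x = -2: sqrt(9) = 3, while x + 5 = 3 — valid.
  x = -6: sqrt(1) = 1, while x + 5 = -1 — extraneous.

x = -2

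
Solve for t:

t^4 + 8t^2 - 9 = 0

t = -1 or t = 1

Let u = t^2. The equation becomes u^2 + 8u - 9 = 0.
Factor: (u + 9)(u - 1) = 0, so u = -9 or u = 1.
t^2 = -9 < 0 has no real solution.
t^2 = 1 gives t = +/-1.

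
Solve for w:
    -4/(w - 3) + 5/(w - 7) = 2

Multiply both sides by (w - 3)(w - 7):
-4(w - 7) + 5(w - 3) = 2(w - 3)(w - 7).
Expand and collect terms: 2w^2 - 21w + 29 = 0.
By the quadratic formula, w = (21 +/- sqrt(209)) / 4, so w ~= 8.8642 or w ~= 1.6358.
Neither value makes a denominator zero (w != 3, w != 7), so both are valid.

w = 1.6358 or w = 8.8642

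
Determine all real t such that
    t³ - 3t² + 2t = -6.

t = -1

Rearrange: t³ - 3t² + 2t + 6 = 0.
Possible rational roots are divisors of 6. Testing t = -1 gives 0, so (t + 1) is a factor.
Divide: t³ - 3t² + 2t + 6 = (t + 1)(t² - 4t + 6).
The quadratic t² - 4t + 6 has discriminant -8 < 0, so no further real roots.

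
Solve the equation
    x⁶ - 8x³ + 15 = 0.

x = 1.4422 or x = 1.71

Let u = x³. The equation becomes u² - 8u + 15 = 0.
Factor: (u - 3)(u - 5) = 0, so u = 3 or u = 5.
x³ = 3 gives x = ∛(3) ≈ 1.4422.
x³ = 5 gives x = ∛(5) ≈ 1.71.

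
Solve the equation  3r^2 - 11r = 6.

Rearrange to standard form: 3r^2 - 11r - 6 = 0.
Discriminant: (-11)^2 - 4*3*(-6) = 193.
Quadratic formula: r = (11 +/- sqrt(193)) / 6.
So r = 11/6 + sqrt(193)/6 ~= 4.1487 or r = 11/6 - sqrt(193)/6 ~= -0.4821.

r = -0.4821 or r = 4.1487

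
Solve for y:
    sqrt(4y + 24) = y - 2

Square both sides: 4y + 24 = (y - 2)^2.
Expand and rearrange: y^2 - 8y - 20 = 0.
Solving gives y = 10 or y = -2.
Check each candidate in the original equation:
  y = 10: sqrt(64) = 8, while y - 2 = 8 — valid.
  y = -2: sqrt(16) = 4, while y - 2 = -4 — extraneous.

y = 10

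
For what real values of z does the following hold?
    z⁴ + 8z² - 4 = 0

z = -0.6871 or z = 0.6871

Let u = z². The equation becomes u² + 8u - 4 = 0.
By the quadratic formula, u = -4 + 2·√(5) or u = -2·√(5) - 4.
z² = -4 + 2·√(5) gives z = ±√(-4 + 2·√(5)) ≈ ±0.6871.
z² = -2·√(5) - 4 < 0 has no real solution.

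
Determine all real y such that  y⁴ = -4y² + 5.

y = -1 or y = 1

Let u = y². The equation becomes u² + 4u - 5 = 0.
Factor: (u + 5)(u - 1) = 0, so u = -5 or u = 1.
y² = -5 < 0 has no real solution.
y² = 1 gives y = ±1.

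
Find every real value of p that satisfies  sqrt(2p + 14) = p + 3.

Square both sides: 2p + 14 = (p + 3)^2.
Expand and rearrange: p^2 + 4p - 5 = 0.
Solving gives p = 1 or p = -5.
Check each candidate in the original equation:
  p = 1: sqrt(16) = 4, while p + 3 = 4 — valid.
  p = -5: sqrt(4) = 2, while p + 3 = -2 — extraneous.

p = 1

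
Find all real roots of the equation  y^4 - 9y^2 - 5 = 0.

y = -3.0862 or y = 3.0862

Let u = y^2. The equation becomes u^2 - 9u - 5 = 0.
By the quadratic formula, u = 9/2 + sqrt(101)/2 or u = 9/2 - sqrt(101)/2.
y^2 = 9/2 + sqrt(101)/2 gives y = +/-sqrt(9/2 + sqrt(101)/2) ~= +/-3.0862.
y^2 = 9/2 - sqrt(101)/2 < 0 has no real solution.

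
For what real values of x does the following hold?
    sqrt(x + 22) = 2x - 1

Square both sides: x + 22 = (2x - 1)^2.
Expand and rearrange: 4x^2 - 5x - 21 = 0.
Solving gives x = 3 or x = -1.75.
Check each candidate in the original equation:
  x = 3: sqrt(25) = 5, while 2x - 1 = 5 — valid.
  x = -1.75: sqrt(20.25) = 4.5, while 2x - 1 = -4.5 — extraneous.

x = 3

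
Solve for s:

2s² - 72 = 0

s = -6 or s = 6

Factor: 2(s - 6)(s + 6) = 0.
So s = 6 or s = -6.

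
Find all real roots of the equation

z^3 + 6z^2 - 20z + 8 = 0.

z = -8.4721 or z = 0.4721 or z = 2

Possible rational roots are divisors of 8. Testing z = 2 gives 0, so (z - 2) is a factor.
Divide: z^3 + 6z^2 - 20z + 8 = (z - 2)(z^2 + 8z - 4).
Apply the quadratic formula to z^2 + 8z - 4 = 0: z = (-8 +/- sqrt(80))/2, i.e. z ~= 0.4721 or z ~= -8.4721.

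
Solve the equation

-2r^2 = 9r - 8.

Rearrange to standard form: -2r^2 - 9r + 8 = 0.
Discriminant: (-9)^2 - 4*(-2)*8 = 145.
Quadratic formula: r = (9 +/- sqrt(145)) / (-4).
So r = -sqrt(145)/4 - 9/4 ~= -5.2604 or r = -9/4 + sqrt(145)/4 ~= 0.7604.

r = -5.2604 or r = 0.7604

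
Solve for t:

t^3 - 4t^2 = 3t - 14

t = -1.8284 or t = 2 or t = 3.8284

Rearrange: t^3 - 4t^2 - 3t + 14 = 0.
Possible rational roots are divisors of 14. Testing t = 2 gives 0, so (t - 2) is a factor.
Divide: t^3 - 4t^2 - 3t + 14 = (t - 2)(t^2 - 2t - 7).
Apply the quadratic formula to t^2 - 2t - 7 = 0: t = (2 +/- sqrt(32))/2, i.e. t ~= 3.8284 or t ~= -1.8284.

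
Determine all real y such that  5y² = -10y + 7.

y = -2.5492 or y = 0.5492

Rearrange to standard form: 5y² + 10y - 7 = 0.
Discriminant: (10)² − 4·5·(-7) = 240.
Quadratic formula: y = (-10 ± √240) / 10.
So y = -1 + 2·√(15)/5 ≈ 0.5492 or y = -2·√(15)/5 - 1 ≈ -2.5492.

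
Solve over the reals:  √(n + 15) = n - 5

Square both sides: n + 15 = (n - 5)².
Expand and rearrange: n² - 11n + 10 = 0.
Solving gives n = 10 or n = 1.
Check each candidate in the original equation:
  n = 10: √(25) = 5, while n - 5 = 5 — valid.
  n = 1: √(16) = 4, while n - 5 = -4 — extraneous.

n = 10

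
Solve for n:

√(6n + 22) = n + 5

Square both sides: 6n + 22 = (n + 5)².
Expand and rearrange: n² + 4n + 3 = 0.
Solving gives n = -1 or n = -3.
Check each candidate in the original equation:
  n = -1: √(16) = 4, while n + 5 = 4 — valid.
  n = -3: √(4) = 2, while n + 5 = 2 — valid.

n = -3 or n = -1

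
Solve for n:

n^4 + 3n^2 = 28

Let u = n^2. The equation becomes u^2 + 3u - 28 = 0.
Factor: (u - 4)(u + 7) = 0, so u = 4 or u = -7.
n^2 = 4 gives n = +/-2.
n^2 = -7 < 0 has no real solution.

n = -2 or n = 2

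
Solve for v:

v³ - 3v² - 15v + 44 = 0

Possible rational roots are divisors of 44. Testing v = 4 gives 0, so (v - 4) is a factor.
Divide: v³ - 3v² - 15v + 44 = (v - 4)(v² + v - 11).
Apply the quadratic formula to v² + v - 11 = 0: v = (-1 ± √45)/2, i.e. v ≈ 2.8541 or v ≈ -3.8541.

v = -3.8541 or v = 2.8541 or v = 4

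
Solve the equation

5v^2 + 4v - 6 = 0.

Discriminant: (4)^2 - 4*5*(-6) = 136.
Quadratic formula: v = (-4 +/- sqrt(136)) / 10.
So v = -2/5 + sqrt(34)/5 ~= 0.7662 or v = -sqrt(34)/5 - 2/5 ~= -1.5662.

v = -1.5662 or v = 0.7662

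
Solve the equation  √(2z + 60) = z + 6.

Square both sides: 2z + 60 = (z + 6)².
Expand and rearrange: z² + 10z - 24 = 0.
Solving gives z = 2 or z = -12.
Check each candidate in the original equation:
  z = 2: √(64) = 8, while z + 6 = 8 — valid.
  z = -12: √(36) = 6, while z + 6 = -6 — extraneous.

z = 2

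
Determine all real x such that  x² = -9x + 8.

x = -9.8151 or x = 0.8151

Rearrange to standard form: x² + 9x - 8 = 0.
Discriminant: (9)² − 4·1·(-8) = 113.
Quadratic formula: x = (-9 ± √113) / 2.
So x = -9/2 + √(113)/2 ≈ 0.8151 or x = -√(113)/2 - 9/2 ≈ -9.8151.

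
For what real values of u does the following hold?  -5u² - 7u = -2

u = -1.6434 or u = 0.2434

Rearrange to standard form: -5u² - 7u + 2 = 0.
Discriminant: (-7)² − 4·(-5)·2 = 89.
Quadratic formula: u = (7 ± √89) / (-10).
So u = -√(89)/10 - 7/10 ≈ -1.6434 or u = -7/10 + √(89)/10 ≈ 0.2434.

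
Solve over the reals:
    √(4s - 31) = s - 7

s = 8 or s = 10

Square both sides: 4s - 31 = (s - 7)².
Expand and rearrange: s² - 18s + 80 = 0.
Solving gives s = 10 or s = 8.
Check each candidate in the original equation:
  s = 10: √(9) = 3, while s - 7 = 3 — valid.
  s = 8: √(1) = 1, while s - 7 = 1 — valid.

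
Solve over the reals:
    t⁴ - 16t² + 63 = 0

t = -3 or t = -2.6458 or t = 2.6458 or t = 3

Let u = t². The equation becomes u² - 16u + 63 = 0.
Factor: (u - 9)(u - 7) = 0, so u = 9 or u = 7.
t² = 9 gives t = ±3.
t² = 7 gives t = ±√(7) ≈ ±2.6458.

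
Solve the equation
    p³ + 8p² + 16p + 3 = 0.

p = -4.7913 or p = -3 or p = -0.2087

Possible rational roots are divisors of 3. Testing p = -3 gives 0, so (p + 3) is a factor.
Divide: p³ + 8p² + 16p + 3 = (p + 3)(p² + 5p + 1).
Apply the quadratic formula to p² + 5p + 1 = 0: p = (-5 ± √21)/2, i.e. p ≈ -0.2087 or p ≈ -4.7913.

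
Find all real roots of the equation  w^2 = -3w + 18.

Bring every term to one side: w^2 + 3w - 18 = 0.
Factor: (w + 6)(w - 3) = 0.
So w = -6 or w = 3.

w = -6 or w = 3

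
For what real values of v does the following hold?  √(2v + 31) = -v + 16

Square both sides: 2v + 31 = (-v + 16)².
Expand and rearrange: v² - 34v + 225 = 0.
Solving gives v = 25 or v = 9.
Check each candidate in the original equation:
  v = 25: √(81) = 9, while -v + 16 = -9 — extraneous.
  v = 9: √(49) = 7, while -v + 16 = 7 — valid.

v = 9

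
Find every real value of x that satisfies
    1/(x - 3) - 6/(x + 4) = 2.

x = -6.8551 or x = 3.3551

Multiply both sides by (x - 3)(x + 4):
(x + 4) - 6(x - 3) = 2(x - 3)(x + 4).
Expand and collect terms: 2x^2 + 7x - 46 = 0.
By the quadratic formula, x = (-7 +/- sqrt(417)) / 4, so x ~= 3.3551 or x ~= -6.8551.
Neither value makes a denominator zero (x != 3, x != -4), so both are valid.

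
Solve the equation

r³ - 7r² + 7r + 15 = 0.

r = -1 or r = 3 or r = 5

Possible rational roots are divisors of 15. Testing r = 3 gives 0, so (r - 3) is a factor.
Divide: r³ - 7r² + 7r + 15 = (r - 3)(r² - 4r - 5).
Factor the quadratic: r = 5 or r = -1.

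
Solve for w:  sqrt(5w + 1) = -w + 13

w = 7

Square both sides: 5w + 1 = (-w + 13)^2.
Expand and rearrange: w^2 - 31w + 168 = 0.
Solving gives w = 24 or w = 7.
Check each candidate in the original equation:
  w = 24: sqrt(121) = 11, while -w + 13 = -11 — extraneous.
  w = 7: sqrt(36) = 6, while -w + 13 = 6 — valid.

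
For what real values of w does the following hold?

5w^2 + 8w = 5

w = -2.0806 or w = 0.4806

Rearrange to standard form: 5w^2 + 8w - 5 = 0.
Discriminant: (8)^2 - 4*5*(-5) = 164.
Quadratic formula: w = (-8 +/- sqrt(164)) / 10.
So w = -4/5 + sqrt(41)/5 ~= 0.4806 or w = -sqrt(41)/5 - 4/5 ~= -2.0806.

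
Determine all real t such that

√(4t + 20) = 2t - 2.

Square both sides: 4t + 20 = (2t - 2)².
Expand and rearrange: 4t² - 12t - 16 = 0.
Solving gives t = 4 or t = -1.
Check each candidate in the original equation:
  t = 4: √(36) = 6, while 2t - 2 = 6 — valid.
  t = -1: √(16) = 4, while 2t - 2 = -4 — extraneous.

t = 4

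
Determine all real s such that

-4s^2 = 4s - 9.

s = -2.0811 or s = 1.0811

Rearrange to standard form: -4s^2 - 4s + 9 = 0.
Discriminant: (-4)^2 - 4*(-4)*9 = 160.
Quadratic formula: s = (4 +/- sqrt(160)) / (-8).
So s = -sqrt(10)/2 - 1/2 ~= -2.0811 or s = -1/2 + sqrt(10)/2 ~= 1.0811.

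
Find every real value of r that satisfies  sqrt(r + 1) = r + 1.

r = -1 or r = 0

Square both sides: r + 1 = (r + 1)^2.
Expand and rearrange: r^2 + r = 0.
Solving gives r = 0 or r = -1.
Check each candidate in the original equation:
  r = 0: sqrt(1) = 1, while r + 1 = 1 — valid.
  r = -1: sqrt(0) = 0, while r + 1 = 0 — valid.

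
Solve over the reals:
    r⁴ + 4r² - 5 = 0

Let u = r². The equation becomes u² + 4u - 5 = 0.
Factor: (u + 5)(u - 1) = 0, so u = -5 or u = 1.
r² = -5 < 0 has no real solution.
r² = 1 gives r = ±1.

r = -1 or r = 1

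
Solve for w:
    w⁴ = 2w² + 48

w = -2.8284 or w = 2.8284

Let u = w². The equation becomes u² - 2u - 48 = 0.
Factor: (u - 8)(u + 6) = 0, so u = 8 or u = -6.
w² = 8 gives w = ±2·√(2) ≈ ±2.8284.
w² = -6 < 0 has no real solution.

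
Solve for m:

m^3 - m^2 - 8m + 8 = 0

Possible rational roots are divisors of 8. Testing m = 1 gives 0, so (m - 1) is a factor.
Divide: m^3 - m^2 - 8m + 8 = (m - 1)(m^2 - 8).
Apply the quadratic formula to m^2 - 8 = 0: m = (0 +/- sqrt(32))/2, i.e. m ~= 2.8284 or m ~= -2.8284.

m = -2.8284 or m = 1 or m = 2.8284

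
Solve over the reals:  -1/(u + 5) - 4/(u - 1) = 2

Multiply both sides by (u + 5)(u - 1):
-(u - 1) - 4(u + 5) = 2(u + 5)(u - 1).
Expand and collect terms: 2u² + 13u + 9 = 0.
By the quadratic formula, u = (-13 ± √97) / 4, so u ≈ -0.7878 or u ≈ -5.7122.
Neither value makes a denominator zero (u ≠ -5, u ≠ 1), so both are valid.

u = -5.7122 or u = -0.7878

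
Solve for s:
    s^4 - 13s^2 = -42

Let u = s^2. The equation becomes u^2 - 13u + 42 = 0.
Factor: (u - 6)(u - 7) = 0, so u = 6 or u = 7.
s^2 = 6 gives s = +/-sqrt(6) ~= +/-2.4495.
s^2 = 7 gives s = +/-sqrt(7) ~= +/-2.6458.

s = -2.6458 or s = -2.4495 or s = 2.4495 or s = 2.6458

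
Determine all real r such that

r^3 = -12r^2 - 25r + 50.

r = -8.217 or r = -5 or r = 1.217

Rearrange: r^3 + 12r^2 + 25r - 50 = 0.
Possible rational roots are divisors of -50. Testing r = -5 gives 0, so (r + 5) is a factor.
Divide: r^3 + 12r^2 + 25r - 50 = (r + 5)(r^2 + 7r - 10).
Apply the quadratic formula to r^2 + 7r - 10 = 0: r = (-7 +/- sqrt(89))/2, i.e. r ~= 1.217 or r ~= -8.217.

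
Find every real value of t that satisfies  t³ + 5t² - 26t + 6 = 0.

t = -8.2426 or t = 0.2426 or t = 3

Possible rational roots are divisors of 6. Testing t = 3 gives 0, so (t - 3) is a factor.
Divide: t³ + 5t² - 26t + 6 = (t - 3)(t² + 8t - 2).
Apply the quadratic formula to t² + 8t - 2 = 0: t = (-8 ± √72)/2, i.e. t ≈ 0.2426 or t ≈ -8.2426.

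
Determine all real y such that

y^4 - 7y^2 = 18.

Let u = y^2. The equation becomes u^2 - 7u - 18 = 0.
Factor: (u - 9)(u + 2) = 0, so u = 9 or u = -2.
y^2 = 9 gives y = +/-3.
y^2 = -2 < 0 has no real solution.

y = -3 or y = 3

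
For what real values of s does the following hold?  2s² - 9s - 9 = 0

Discriminant: (-9)² − 4·2·(-9) = 153.
Quadratic formula: s = (9 ± √153) / 4.
So s = 9/4 + 3·√(17)/4 ≈ 5.3423 or s = 9/4 - 3·√(17)/4 ≈ -0.8423.

s = -0.8423 or s = 5.3423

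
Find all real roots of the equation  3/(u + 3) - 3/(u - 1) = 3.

u = -1

Multiply both sides by (u + 3)(u - 1):
3(u - 1) - 3(u + 3) = 3(u + 3)(u - 1).
Expand and collect terms: 3u² + 6u + 3 = 0.
This has the repeated root u = -1.
Neither value makes a denominator zero (u ≠ -3, u ≠ 1), so both are valid.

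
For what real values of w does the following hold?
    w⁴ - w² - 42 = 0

w = -2.6458 or w = 2.6458

Let u = w². The equation becomes u² - u - 42 = 0.
Factor: (u - 7)(u + 6) = 0, so u = 7 or u = -6.
w² = 7 gives w = ±√(7) ≈ ±2.6458.
w² = -6 < 0 has no real solution.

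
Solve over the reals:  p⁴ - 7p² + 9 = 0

p = -2.3028 or p = -1.3028 or p = 1.3028 or p = 2.3028

Let u = p². The equation becomes u² - 7u + 9 = 0.
By the quadratic formula, u = √(13)/2 + 7/2 or u = 7/2 - √(13)/2.
p² = √(13)/2 + 7/2 gives p = ±(1/2 + √(13)/2) ≈ ±2.3028.
p² = 7/2 - √(13)/2 gives p = ±(-1/2 + √(13)/2) ≈ ±1.3028.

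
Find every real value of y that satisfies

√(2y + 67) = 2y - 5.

y = 7

Square both sides: 2y + 67 = (2y - 5)².
Expand and rearrange: 4y² - 22y - 42 = 0.
Solving gives y = 7 or y = -1.5.
Check each candidate in the original equation:
  y = 7: √(81) = 9, while 2y - 5 = 9 — valid.
  y = -1.5: √(64) = 8, while 2y - 5 = -8 — extraneous.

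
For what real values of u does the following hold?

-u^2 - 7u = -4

u = -7.5311 or u = 0.5311

Rearrange to standard form: -u^2 - 7u + 4 = 0.
Discriminant: (-7)^2 - 4*(-1)*4 = 65.
Quadratic formula: u = (7 +/- sqrt(65)) / (-2).
So u = -sqrt(65)/2 - 7/2 ~= -7.5311 or u = -7/2 + sqrt(65)/2 ~= 0.5311.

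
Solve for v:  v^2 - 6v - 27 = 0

Factor: (v - 9)(v + 3) = 0.
So v = 9 or v = -3.

v = -3 or v = 9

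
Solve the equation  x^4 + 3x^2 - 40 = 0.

x = -2.2361 or x = 2.2361

Let u = x^2. The equation becomes u^2 + 3u - 40 = 0.
Factor: (u + 8)(u - 5) = 0, so u = -8 or u = 5.
x^2 = -8 < 0 has no real solution.
x^2 = 5 gives x = +/-sqrt(5) ~= +/-2.2361.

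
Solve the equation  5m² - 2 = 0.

Discriminant: (0)² − 4·5·(-2) = 40.
Quadratic formula: m = (0 ± √40) / 10.
So m = √(10)/5 ≈ 0.6325 or m = -√(10)/5 ≈ -0.6325.

m = -0.6325 or m = 0.6325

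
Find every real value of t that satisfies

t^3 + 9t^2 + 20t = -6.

t = -5.6458 or t = -3 or t = -0.3542

Rearrange: t^3 + 9t^2 + 20t + 6 = 0.
Possible rational roots are divisors of 6. Testing t = -3 gives 0, so (t + 3) is a factor.
Divide: t^3 + 9t^2 + 20t + 6 = (t + 3)(t^2 + 6t + 2).
Apply the quadratic formula to t^2 + 6t + 2 = 0: t = (-6 +/- sqrt(28))/2, i.e. t ~= -0.3542 or t ~= -5.6458.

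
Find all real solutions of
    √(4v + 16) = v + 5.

v = -3

Square both sides: 4v + 16 = (v + 5)².
Expand and rearrange: v² + 6v + 9 = 0.
This gives the repeated root v = -3.
Check in the original equation:
  v = -3: √(4) = 2, while v + 5 = 2 — valid.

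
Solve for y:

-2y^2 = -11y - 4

Rearrange to standard form: -2y^2 + 11y + 4 = 0.
Discriminant: (11)^2 - 4*(-2)*4 = 153.
Quadratic formula: y = (-11 +/- sqrt(153)) / (-4).
So y = 11/4 - 3*sqrt(17)/4 ~= -0.3423 or y = 11/4 + 3*sqrt(17)/4 ~= 5.8423.

y = -0.3423 or y = 5.8423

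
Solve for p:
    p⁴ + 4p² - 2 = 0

p = -0.6704 or p = 0.6704

Let u = p². The equation becomes u² + 4u - 2 = 0.
By the quadratic formula, u = -2 + √(6) or u = -√(6) - 2.
p² = -2 + √(6) gives p = ±√(-2 + √(6)) ≈ ±0.6704.
p² = -√(6) - 2 < 0 has no real solution.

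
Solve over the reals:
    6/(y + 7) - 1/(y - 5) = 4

y = -5.4633 or y = 4.7133

Multiply both sides by (y + 7)(y - 5):
6(y - 5) - (y + 7) = 4(y + 7)(y - 5).
Expand and collect terms: 4y² + 3y - 103 = 0.
By the quadratic formula, y = (-3 ± √1657) / 8, so y ≈ 4.7133 or y ≈ -5.4633.
Neither value makes a denominator zero (y ≠ -7, y ≠ 5), so both are valid.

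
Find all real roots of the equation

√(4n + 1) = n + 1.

n = 0 or n = 2

Square both sides: 4n + 1 = (n + 1)².
Expand and rearrange: n² - 2n = 0.
Solving gives n = 2 or n = 0.
Check each candidate in the original equation:
  n = 2: √(9) = 3, while n + 1 = 3 — valid.
  n = 0: √(1) = 1, while n + 1 = 1 — valid.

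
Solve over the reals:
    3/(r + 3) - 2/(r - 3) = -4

r = -3.6979 or r = 3.4479

Multiply both sides by (r + 3)(r - 3):
3(r - 3) - 2(r + 3) = -4(r + 3)(r - 3).
Expand and collect terms: -4r^2 - r + 51 = 0.
By the quadratic formula, r = (1 +/- sqrt(817)) / -8, so r ~= -3.6979 or r ~= 3.4479.
Neither value makes a denominator zero (r != -3, r != 3), so both are valid.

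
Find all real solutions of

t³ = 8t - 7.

Rearrange: t³ - 8t + 7 = 0.
Possible rational roots are divisors of 7. Testing t = 1 gives 0, so (t - 1) is a factor.
Divide: t³ - 8t + 7 = (t - 1)(t² + t - 7).
Apply the quadratic formula to t² + t - 7 = 0: t = (-1 ± √29)/2, i.e. t ≈ 2.1926 or t ≈ -3.1926.

t = -3.1926 or t = 1 or t = 2.1926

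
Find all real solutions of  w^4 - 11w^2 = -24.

w = -2.8284 or w = -1.7321 or w = 1.7321 or w = 2.8284

Let u = w^2. The equation becomes u^2 - 11u + 24 = 0.
Factor: (u - 3)(u - 8) = 0, so u = 3 or u = 8.
w^2 = 3 gives w = +/-sqrt(3) ~= +/-1.7321.
w^2 = 8 gives w = +/-2*sqrt(2) ~= +/-2.8284.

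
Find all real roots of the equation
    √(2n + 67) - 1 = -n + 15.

n = 7

Isolate the radical: √(2n + 67) = -n + 16.
Square both sides: 2n + 67 = (-n + 16)².
Expand and rearrange: n² - 34n + 189 = 0.
Solving gives n = 27 or n = 7.
Check each candidate in the original equation:
  n = 27: √(121) = 11, while -n + 16 = -11 — extraneous.
  n = 7: √(81) = 9, while -n + 16 = 9 — valid.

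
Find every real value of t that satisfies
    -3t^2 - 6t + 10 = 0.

t = -3.0817 or t = 1.0817

Discriminant: (-6)^2 - 4*(-3)*10 = 156.
Quadratic formula: t = (6 +/- sqrt(156)) / (-6).
So t = -sqrt(39)/3 - 1 ~= -3.0817 or t = -1 + sqrt(39)/3 ~= 1.0817.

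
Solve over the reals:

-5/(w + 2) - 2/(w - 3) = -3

Multiply both sides by (w + 2)(w - 3):
-5(w - 3) - 2(w + 2) = -3(w + 2)(w - 3).
Expand and collect terms: -3w² + 10w + 7 = 0.
By the quadratic formula, w = (-10 ± √184) / -6, so w ≈ -0.5941 or w ≈ 3.9274.
Neither value makes a denominator zero (w ≠ -2, w ≠ 3), so both are valid.

w = -0.5941 or w = 3.9274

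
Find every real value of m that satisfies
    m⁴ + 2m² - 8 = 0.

Let u = m². The equation becomes u² + 2u - 8 = 0.
Factor: (u - 2)(u + 4) = 0, so u = 2 or u = -4.
m² = 2 gives m = ±√(2) ≈ ±1.4142.
m² = -4 < 0 has no real solution.

m = -1.4142 or m = 1.4142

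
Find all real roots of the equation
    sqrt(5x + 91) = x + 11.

Square both sides: 5x + 91 = (x + 11)^2.
Expand and rearrange: x^2 + 17x + 30 = 0.
Solving gives x = -2 or x = -15.
Check each candidate in the original equation:
  x = -2: sqrt(81) = 9, while x + 11 = 9 — valid.
  x = -15: sqrt(16) = 4, while x + 11 = -4 — extraneous.

x = -2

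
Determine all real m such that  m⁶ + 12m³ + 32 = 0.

m = -2 or m = -1.5874

Let u = m³. The equation becomes u² + 12u + 32 = 0.
Factor: (u + 8)(u + 4) = 0, so u = -8 or u = -4.
m³ = -8 gives m = -2.
m³ = -4 gives m = -∛(4) ≈ -1.5874.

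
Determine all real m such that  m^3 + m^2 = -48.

m = -4

Rearrange: m^3 + m^2 + 48 = 0.
Possible rational roots are divisors of 48. Testing m = -4 gives 0, so (m + 4) is a factor.
Divide: m^3 + m^2 + 48 = (m + 4)(m^2 - 3m + 12).
The quadratic m^2 - 3m + 12 has discriminant -39 < 0, so no further real roots.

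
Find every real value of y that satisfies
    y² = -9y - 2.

Rearrange to standard form: y² + 9y + 2 = 0.
Discriminant: (9)² − 4·1·2 = 73.
Quadratic formula: y = (-9 ± √73) / 2.
So y = -9/2 + √(73)/2 ≈ -0.228 or y = -9/2 - √(73)/2 ≈ -8.772.

y = -8.772 or y = -0.228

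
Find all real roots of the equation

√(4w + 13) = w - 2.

w = 9

Square both sides: 4w + 13 = (w - 2)².
Expand and rearrange: w² - 8w - 9 = 0.
Solving gives w = 9 or w = -1.
Check each candidate in the original equation:
  w = 9: √(49) = 7, while w - 2 = 7 — valid.
  w = -1: √(9) = 3, while w - 2 = -3 — extraneous.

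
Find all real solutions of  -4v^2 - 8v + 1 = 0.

v = -2.118 or v = 0.118

Discriminant: (-8)^2 - 4*(-4)*1 = 80.
Quadratic formula: v = (8 +/- sqrt(80)) / (-8).
So v = -sqrt(5)/2 - 1 ~= -2.118 or v = -1 + sqrt(5)/2 ~= 0.118.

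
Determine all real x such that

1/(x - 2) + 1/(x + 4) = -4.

x = -4.2604 or x = 1.7604

Multiply both sides by (x - 2)(x + 4):
(x + 4) + (x - 2) = -4(x - 2)(x + 4).
Expand and collect terms: -4x² - 10x + 30 = 0.
By the quadratic formula, x = (10 ± √580) / -8, so x ≈ -4.2604 or x ≈ 1.7604.
Neither value makes a denominator zero (x ≠ 2, x ≠ -4), so both are valid.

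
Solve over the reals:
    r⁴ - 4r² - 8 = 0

Let u = r². The equation becomes u² - 4u - 8 = 0.
By the quadratic formula, u = 2 + 2·√(3) or u = 2 - 2·√(3).
r² = 2 + 2·√(3) gives r = ±√(2 + 2·√(3)) ≈ ±2.3375.
r² = 2 - 2·√(3) < 0 has no real solution.

r = -2.3375 or r = 2.3375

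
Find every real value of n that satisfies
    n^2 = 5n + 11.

Rearrange to standard form: n^2 - 5n - 11 = 0.
Discriminant: (-5)^2 - 4*1*(-11) = 69.
Quadratic formula: n = (5 +/- sqrt(69)) / 2.
So n = 5/2 + sqrt(69)/2 ~= 6.6533 or n = 5/2 - sqrt(69)/2 ~= -1.6533.

n = -1.6533 or n = 6.6533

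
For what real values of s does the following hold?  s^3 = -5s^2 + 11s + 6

s = -6.5414 or s = -0.4586 or s = 2

Rearrange: s^3 + 5s^2 - 11s - 6 = 0.
Possible rational roots are divisors of -6. Testing s = 2 gives 0, so (s - 2) is a factor.
Divide: s^3 + 5s^2 - 11s - 6 = (s - 2)(s^2 + 7s + 3).
Apply the quadratic formula to s^2 + 7s + 3 = 0: s = (-7 +/- sqrt(37))/2, i.e. s ~= -0.4586 or s ~= -6.5414.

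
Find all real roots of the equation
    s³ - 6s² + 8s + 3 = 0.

Possible rational roots are divisors of 3. Testing s = 3 gives 0, so (s - 3) is a factor.
Divide: s³ - 6s² + 8s + 3 = (s - 3)(s² - 3s - 1).
Apply the quadratic formula to s² - 3s - 1 = 0: s = (3 ± √13)/2, i.e. s ≈ 3.3028 or s ≈ -0.3028.

s = -0.3028 or s = 3 or s = 3.3028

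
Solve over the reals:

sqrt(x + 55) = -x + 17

Square both sides: x + 55 = (-x + 17)^2.
Expand and rearrange: x^2 - 35x + 234 = 0.
Solving gives x = 26 or x = 9.
Check each candidate in the original equation:
  x = 26: sqrt(81) = 9, while -x + 17 = -9 — extraneous.
  x = 9: sqrt(64) = 8, while -x + 17 = 8 — valid.

x = 9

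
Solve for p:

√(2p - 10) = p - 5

p = 5 or p = 7

Square both sides: 2p - 10 = (p - 5)².
Expand and rearrange: p² - 12p + 35 = 0.
Solving gives p = 7 or p = 5.
Check each candidate in the original equation:
  p = 7: √(4) = 2, while p - 5 = 2 — valid.
  p = 5: √(0) = 0, while p - 5 = 0 — valid.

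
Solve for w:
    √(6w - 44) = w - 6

w = 8 or w = 10

Square both sides: 6w - 44 = (w - 6)².
Expand and rearrange: w² - 18w + 80 = 0.
Solving gives w = 10 or w = 8.
Check each candidate in the original equation:
  w = 10: √(16) = 4, while w - 6 = 4 — valid.
  w = 8: √(4) = 2, while w - 6 = 2 — valid.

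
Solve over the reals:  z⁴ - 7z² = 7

z = -2.8085 or z = 2.8085

Let u = z². The equation becomes u² - 7u - 7 = 0.
By the quadratic formula, u = 7/2 + √(77)/2 or u = 7/2 - √(77)/2.
z² = 7/2 + √(77)/2 gives z = ±√(7/2 + √(77)/2) ≈ ±2.8085.
z² = 7/2 - √(77)/2 < 0 has no real solution.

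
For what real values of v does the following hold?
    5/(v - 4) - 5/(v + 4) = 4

v = -5.099 or v = 5.099

Multiply both sides by (v - 4)(v + 4):
5(v + 4) - 5(v - 4) = 4(v - 4)(v + 4).
Expand and collect terms: 4v^2 - 104 = 0.
By the quadratic formula, v = (0 +/- sqrt(1664)) / 8, so v ~= 5.099 or v ~= -5.099.
Neither value makes a denominator zero (v != 4, v != -4), so both are valid.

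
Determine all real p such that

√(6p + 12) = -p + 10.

p = 4

Square both sides: 6p + 12 = (-p + 10)².
Expand and rearrange: p² - 26p + 88 = 0.
Solving gives p = 22 or p = 4.
Check each candidate in the original equation:
  p = 22: √(144) = 12, while -p + 10 = -12 — extraneous.
  p = 4: √(36) = 6, while -p + 10 = 6 — valid.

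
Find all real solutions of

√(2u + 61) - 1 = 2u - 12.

Isolate the radical: √(2u + 61) = 2u - 11.
Square both sides: 2u + 61 = (2u - 11)².
Expand and rearrange: 4u² - 46u + 60 = 0.
Solving gives u = 10 or u = 1.5.
Check each candidate in the original equation:
  u = 10: √(81) = 9, while 2u - 11 = 9 — valid.
  u = 1.5: √(64) = 8, while 2u - 11 = -8 — extraneous.

u = 10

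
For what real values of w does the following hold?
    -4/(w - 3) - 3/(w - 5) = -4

Multiply both sides by (w - 3)(w - 5):
-4(w - 5) - 3(w - 3) = -4(w - 3)(w - 5).
Expand and collect terms: -4w² + 39w - 89 = 0.
By the quadratic formula, w = (-39 ± √97) / -8, so w ≈ 3.6439 or w ≈ 6.1061.
Neither value makes a denominator zero (w ≠ 3, w ≠ 5), so both are valid.

w = 3.6439 or w = 6.1061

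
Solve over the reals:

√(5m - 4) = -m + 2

m = 1

Square both sides: 5m - 4 = (-m + 2)².
Expand and rearrange: m² - 9m + 8 = 0.
Solving gives m = 8 or m = 1.
Check each candidate in the original equation:
  m = 8: √(36) = 6, while -m + 2 = -6 — extraneous.
  m = 1: √(1) = 1, while -m + 2 = 1 — valid.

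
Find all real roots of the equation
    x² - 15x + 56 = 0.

x = 7 or x = 8

Factor: (x - 8)(x - 7) = 0.
So x = 8 or x = 7.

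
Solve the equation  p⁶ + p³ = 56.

Let u = p³. The equation becomes u² + u - 56 = 0.
Factor: (u - 7)(u + 8) = 0, so u = 7 or u = -8.
p³ = 7 gives p = ∛(7) ≈ 1.9129.
p³ = -8 gives p = -2.

p = -2 or p = 1.9129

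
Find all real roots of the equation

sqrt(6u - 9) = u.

u = 3

Square both sides: 6u - 9 = (u)^2.
Expand and rearrange: u^2 - 6u + 9 = 0.
This gives the repeated root u = 3.
Check in the original equation:
  u = 3: sqrt(9) = 3, while u = 3 — valid.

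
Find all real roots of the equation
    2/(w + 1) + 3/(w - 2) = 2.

Multiply both sides by (w + 1)(w - 2):
2(w - 2) + 3(w + 1) = 2(w + 1)(w - 2).
Expand and collect terms: 2w² - 7w - 3 = 0.
By the quadratic formula, w = (7 ± √73) / 4, so w ≈ 3.886 or w ≈ -0.386.
Neither value makes a denominator zero (w ≠ -1, w ≠ 2), so both are valid.

w = -0.386 or w = 3.886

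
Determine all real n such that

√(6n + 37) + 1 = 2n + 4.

n = 2

Isolate the radical: √(6n + 37) = 2n + 3.
Square both sides: 6n + 37 = (2n + 3)².
Expand and rearrange: 4n² + 6n - 28 = 0.
Solving gives n = 2 or n = -3.5.
Check each candidate in the original equation:
  n = 2: √(49) = 7, while 2n + 3 = 7 — valid.
  n = -3.5: √(16) = 4, while 2n + 3 = -4 — extraneous.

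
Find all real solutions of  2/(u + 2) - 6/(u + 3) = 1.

u = -7.3723 or u = -1.6277

Multiply both sides by (u + 2)(u + 3):
2(u + 3) - 6(u + 2) = (u + 2)(u + 3).
Expand and collect terms: u² + 9u + 12 = 0.
By the quadratic formula, u = (-9 ± √33) / 2, so u ≈ -1.6277 or u ≈ -7.3723.
Neither value makes a denominator zero (u ≠ -2, u ≠ -3), so both are valid.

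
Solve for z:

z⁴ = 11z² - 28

Let u = z². The equation becomes u² - 11u + 28 = 0.
Factor: (u - 7)(u - 4) = 0, so u = 7 or u = 4.
z² = 7 gives z = ±√(7) ≈ ±2.6458.
z² = 4 gives z = ±2.

z = -2.6458 or z = -2 or z = 2 or z = 2.6458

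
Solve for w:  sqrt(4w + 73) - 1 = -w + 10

w = 2

Isolate the radical: sqrt(4w + 73) = -w + 11.
Square both sides: 4w + 73 = (-w + 11)^2.
Expand and rearrange: w^2 - 26w + 48 = 0.
Solving gives w = 24 or w = 2.
Check each candidate in the original equation:
  w = 24: sqrt(169) = 13, while -w + 11 = -13 — extraneous.
  w = 2: sqrt(81) = 9, while -w + 11 = 9 — valid.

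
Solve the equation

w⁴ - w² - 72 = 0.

Let u = w². The equation becomes u² - u - 72 = 0.
Factor: (u - 9)(u + 8) = 0, so u = 9 or u = -8.
w² = 9 gives w = ±3.
w² = -8 < 0 has no real solution.

w = -3 or w = 3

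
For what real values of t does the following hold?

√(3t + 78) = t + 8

t = 1

Square both sides: 3t + 78 = (t + 8)².
Expand and rearrange: t² + 13t - 14 = 0.
Solving gives t = 1 or t = -14.
Check each candidate in the original equation:
  t = 1: √(81) = 9, while t + 8 = 9 — valid.
  t = -14: √(36) = 6, while t + 8 = -6 — extraneous.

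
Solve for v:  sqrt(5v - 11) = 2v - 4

Square both sides: 5v - 11 = (2v - 4)^2.
Expand and rearrange: 4v^2 - 21v + 27 = 0.
Solving gives v = 3 or v = 2.25.
Check each candidate in the original equation:
  v = 3: sqrt(4) = 2, while 2v - 4 = 2 — valid.
  v = 2.25: sqrt(0.25) = 0.5, while 2v - 4 = 0.5 — valid.

v = 2.25 or v = 3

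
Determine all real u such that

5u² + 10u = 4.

u = -2.3416 or u = 0.3416

Rearrange to standard form: 5u² + 10u - 4 = 0.
Discriminant: (10)² − 4·5·(-4) = 180.
Quadratic formula: u = (-10 ± √180) / 10.
So u = -1 + 3·√(5)/5 ≈ 0.3416 or u = -3·√(5)/5 - 1 ≈ -2.3416.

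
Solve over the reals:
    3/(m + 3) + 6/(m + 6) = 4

Multiply both sides by (m + 3)(m + 6):
3(m + 6) + 6(m + 3) = 4(m + 3)(m + 6).
Expand and collect terms: 4m² + 27m + 36 = 0.
By the quadratic formula, m = (-27 ± √153) / 8, so m ≈ -1.8288 or m ≈ -4.9212.
Neither value makes a denominator zero (m ≠ -3, m ≠ -6), so both are valid.

m = -4.9212 or m = -1.8288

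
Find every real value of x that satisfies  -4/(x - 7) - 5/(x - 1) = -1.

Multiply both sides by (x - 7)(x - 1):
-4(x - 1) - 5(x - 7) = -(x - 7)(x - 1).
Expand and collect terms: -x^2 + 17x - 46 = 0.
By the quadratic formula, x = (-17 +/- sqrt(105)) / -2, so x ~= 3.3765 or x ~= 13.6235.
Neither value makes a denominator zero (x != 7, x != 1), so both are valid.

x = 3.3765 or x = 13.6235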